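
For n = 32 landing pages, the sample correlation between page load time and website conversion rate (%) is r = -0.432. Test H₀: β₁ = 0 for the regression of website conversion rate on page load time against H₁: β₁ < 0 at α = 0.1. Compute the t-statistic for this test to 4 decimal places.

t = r·√(n − 2)/√(1 − r²) = -0.432·√30/√0.813376 = -2.6236.
df = n − 2 = 30.
One-sided p ≈ 0.0068, which is < 0.1, so reject H₀.
There is evidence of a linear association between page load time and website conversion rate.

t = -2.6236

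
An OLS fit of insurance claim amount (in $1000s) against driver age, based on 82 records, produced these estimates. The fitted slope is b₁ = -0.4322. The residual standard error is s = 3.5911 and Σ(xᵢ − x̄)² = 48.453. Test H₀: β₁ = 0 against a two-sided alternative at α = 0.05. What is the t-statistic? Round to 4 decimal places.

SE(b₁) = s/√Sₓₓ = 3.5911/√48.453 = 0.515902.
t = -0.4322 / 0.515902 = -0.8378.
df = n − 2 = 80.
Two-sided p ≈ 0.4047, which is ≥ 0.05, so fail to reject H₀.
The data do not give significant evidence of an association between driver age and insurance claim amount.

t = -0.8378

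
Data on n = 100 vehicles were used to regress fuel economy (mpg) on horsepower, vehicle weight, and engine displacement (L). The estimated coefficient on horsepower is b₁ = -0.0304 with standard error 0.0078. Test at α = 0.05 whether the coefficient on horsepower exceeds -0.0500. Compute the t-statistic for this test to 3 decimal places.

t = 2.513

H₀: β₁ = -0.0500 vs H₁: β₁ > -0.0500.
t = (b₁ − β₁⁰)/SE = (-0.0304 − (-0.0500)) / 0.0078 = 2.513.
df = n − k − 1 = 100 − 3 − 1 = 96.
One-sided p ≈ 0.0068, which is < 0.05, so reject H₀.
There is evidence that the true slope on horsepower exceeds -0.0500 mpg per unit, holding the other predictors fixed.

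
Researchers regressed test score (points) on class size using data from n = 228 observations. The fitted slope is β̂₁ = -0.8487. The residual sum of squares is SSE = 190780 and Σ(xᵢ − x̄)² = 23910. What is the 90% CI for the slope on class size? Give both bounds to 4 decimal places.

MSE = SSE/(n − 2) = 190780/226 = 844.159.
SE(β̂₁) = √(MSE/Sₓₓ) = √(844.159/23910) = 0.187898.
df = n − 2 = 226.
t* = t_{0.05, 226} = 1.651624.
Margin = t* × SE = 1.651624 × 0.187898 = 0.310337.
CI: -0.8487 ± 0.310337 → (-1.1590, -0.5384).
With 90% confidence, each one-unit increase in class size is associated with a change of between -1.1590 and -0.5384 points in test score.

(-1.1590, -0.5384)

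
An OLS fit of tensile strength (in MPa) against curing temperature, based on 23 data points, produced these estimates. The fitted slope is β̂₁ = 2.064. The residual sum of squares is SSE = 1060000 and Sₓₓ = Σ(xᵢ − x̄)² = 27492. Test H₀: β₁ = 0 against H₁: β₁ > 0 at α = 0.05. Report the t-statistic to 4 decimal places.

MSE = SSE/(n − 2) = 1060000/21 = 50476.2.
SE(β̂₁) = √(MSE/Sₓₓ) = √(50476.2/27492) = 1.355.
t = 2.064 / 1.355 = 1.5232.
df = n − 2 = 21.
One-sided p ≈ 0.0713, which is ≥ 0.05, so fail to reject H₀.
The data do not give significant evidence that the true slope on curing temperature is positive.

t = 1.5232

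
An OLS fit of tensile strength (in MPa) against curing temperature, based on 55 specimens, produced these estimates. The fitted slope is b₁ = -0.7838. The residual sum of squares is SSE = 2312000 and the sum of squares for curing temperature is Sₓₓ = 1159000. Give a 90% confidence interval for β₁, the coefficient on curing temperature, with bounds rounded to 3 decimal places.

MSE = SSE/(n − 2) = 2312000/53 = 43622.6.
SE(b₁) = √(MSE/Sₓₓ) = √(43622.6/1159000) = 0.194006.
df = n − 2 = 53.
t* = t_{0.05, 53} = 1.674116.
Margin = t* × SE = 1.674116 × 0.194006 = 0.32479.
CI: -0.7838 ± 0.32479 → (-1.109, -0.459).
With 90% confidence, each one-unit increase in curing temperature is associated with a change of between -1.109 and -0.459 MPa in tensile strength.

(-1.109, -0.459)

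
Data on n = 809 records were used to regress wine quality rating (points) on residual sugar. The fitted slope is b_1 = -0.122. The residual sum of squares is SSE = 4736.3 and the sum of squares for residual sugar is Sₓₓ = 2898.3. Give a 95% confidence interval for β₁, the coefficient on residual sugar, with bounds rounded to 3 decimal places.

(-0.210, -0.034)

MSE = SSE/(n − 2) = 4736.3/807 = 5.86902.
SE(b_1) = √(MSE/Sₓₓ) = √(5.86902/2898.3) = 0.0449999.
df = n − 2 = 807.
t* = t_{0.025, 807} = 1.962908.
Margin = t* × SE = 1.962908 × 0.0449999 = 0.08833.
CI: -0.122 ± 0.08833 → (-0.210, -0.034).
With 95% confidence, each one-unit increase in residual sugar is associated with a change of between -0.210 and -0.034 points in wine quality rating.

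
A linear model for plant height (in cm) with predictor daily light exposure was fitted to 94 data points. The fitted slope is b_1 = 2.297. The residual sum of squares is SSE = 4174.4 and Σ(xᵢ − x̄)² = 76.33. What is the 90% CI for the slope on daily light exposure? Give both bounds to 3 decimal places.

MSE = SSE/(n − 2) = 4174.4/92 = 45.3739.
SE(b_1) = √(MSE/Sₓₓ) = √(45.3739/76.33) = 0.771002.
df = n − 2 = 92.
t* = t_{0.05, 92} = 1.661585.
Margin = t* × SE = 1.661585 × 0.771002 = 1.28109.
CI: 2.297 ± 1.28109 → (1.016, 3.578).
With 90% confidence, each one-unit increase in daily light exposure is associated with a change of between 1.016 and 3.578 cm in plant height.

(1.016, 3.578)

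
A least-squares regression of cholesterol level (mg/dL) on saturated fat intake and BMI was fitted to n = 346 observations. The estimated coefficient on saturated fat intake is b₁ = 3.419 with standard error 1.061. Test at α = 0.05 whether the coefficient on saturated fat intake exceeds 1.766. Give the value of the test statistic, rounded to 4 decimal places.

t = 1.5580

H₀: β₁ = 1.766 vs H₁: β₁ > 1.766.
t = (b₁ − β₁⁰)/SE = (3.419 − 1.766) / 1.061 = 1.5580.
df = n − k − 1 = 346 − 2 − 1 = 343.
One-sided p ≈ 0.0601, which is ≥ 0.05, so fail to reject H₀.
The data do not give significant evidence that the true slope on saturated fat intake exceeds 1.766 mg/dL per unit, holding the other predictors fixed.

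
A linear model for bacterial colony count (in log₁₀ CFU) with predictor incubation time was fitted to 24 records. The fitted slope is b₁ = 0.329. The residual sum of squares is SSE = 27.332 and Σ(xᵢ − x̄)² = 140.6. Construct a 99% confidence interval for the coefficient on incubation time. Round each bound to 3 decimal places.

MSE = SSE/(n − 2) = 27.332/22 = 1.24236.
SE(b₁) = √(MSE/Sₓₓ) = √(1.24236/140.6) = 0.0940008.
df = n − 2 = 22.
t* = t_{0.005, 22} = 2.818756.
Margin = t* × SE = 2.818756 × 0.0940008 = 0.26497.
CI: 0.329 ± 0.26497 → (0.064, 0.594).
With 99% confidence, each one-unit increase in incubation time is associated with a change of between 0.064 and 0.594 log₁₀ CFU in bacterial colony count.

(0.064, 0.594)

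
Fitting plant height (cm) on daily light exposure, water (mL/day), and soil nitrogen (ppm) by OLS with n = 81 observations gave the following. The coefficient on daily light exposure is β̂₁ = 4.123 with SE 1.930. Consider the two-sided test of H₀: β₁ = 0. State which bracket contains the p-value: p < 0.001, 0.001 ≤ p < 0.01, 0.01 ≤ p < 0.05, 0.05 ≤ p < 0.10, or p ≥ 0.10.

0.01 ≤ p < 0.05

t = 4.123 / 1.930 = 2.136.
df = n − k − 1 = 81 − 3 − 1 = 77.
Two-sided p = 2·P(T_{77} > |t|) ≈ 0.0358.
So 0.01 ≤ p < 0.05.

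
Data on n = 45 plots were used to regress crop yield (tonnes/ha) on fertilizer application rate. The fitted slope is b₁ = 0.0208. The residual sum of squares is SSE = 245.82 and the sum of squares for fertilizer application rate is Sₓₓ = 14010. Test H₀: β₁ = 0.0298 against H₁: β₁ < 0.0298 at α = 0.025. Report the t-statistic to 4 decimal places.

MSE = SSE/(n − 2) = 245.82/43 = 5.71674.
SE(b₁) = √(MSE/Sₓₓ) = √(5.71674/14010) = 0.0202002.
t = (0.0208 − 0.0298) / 0.0202002 = -0.4455.
df = n − 2 = 43.
One-sided p ≈ 0.3291, which is ≥ 0.025, so fail to reject H₀.
The data do not give significant evidence that the true slope on fertilizer application rate is below 0.0298 tonnes/ha per unit.

t = -0.4455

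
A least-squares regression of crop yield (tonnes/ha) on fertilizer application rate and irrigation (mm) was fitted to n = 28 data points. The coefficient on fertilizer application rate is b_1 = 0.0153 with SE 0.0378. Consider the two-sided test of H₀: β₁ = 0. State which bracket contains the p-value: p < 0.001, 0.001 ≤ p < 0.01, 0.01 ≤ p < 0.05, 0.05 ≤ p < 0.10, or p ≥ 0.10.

t = 0.0153 / 0.0378 = 0.405.
df = n − k − 1 = 28 − 2 − 1 = 25.
Two-sided p = 2·P(T_{25} > |t|) ≈ 0.6891.
So p ≥ 0.10.

p ≥ 0.10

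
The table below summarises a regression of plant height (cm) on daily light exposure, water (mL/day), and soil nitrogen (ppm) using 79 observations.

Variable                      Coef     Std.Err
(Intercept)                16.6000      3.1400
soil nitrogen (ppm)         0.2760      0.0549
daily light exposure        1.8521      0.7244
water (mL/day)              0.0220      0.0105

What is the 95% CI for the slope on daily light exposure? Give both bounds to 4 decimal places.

Read off: b = 1.8521, SE = 0.7244 for daily light exposure.
df = n − k − 1 = 79 − 3 − 1 = 75.
t* = t_{0.025, 75} = 1.992102.
Margin = t* × SE = 1.992102 × 0.7244 = 1.443079.
CI: 1.8521 ± 1.443079 → (0.4090, 3.2952).

(0.4090, 3.2952)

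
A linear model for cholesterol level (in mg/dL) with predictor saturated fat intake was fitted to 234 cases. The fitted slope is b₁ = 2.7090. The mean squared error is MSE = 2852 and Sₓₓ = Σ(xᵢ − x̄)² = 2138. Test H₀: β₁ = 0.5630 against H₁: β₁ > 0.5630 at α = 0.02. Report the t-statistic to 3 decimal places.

SE(b₁) = √(MSE/Sₓₓ) = √(2852/2138) = 1.15497.
t = (2.7090 − 0.5630) / 1.15497 = 1.858.
df = n − 2 = 232.
One-sided p ≈ 0.0322, which is ≥ 0.02, so fail to reject H₀.
The data do not give significant evidence that the true slope on saturated fat intake exceeds 0.5630 mg/dL per unit.

t = 1.858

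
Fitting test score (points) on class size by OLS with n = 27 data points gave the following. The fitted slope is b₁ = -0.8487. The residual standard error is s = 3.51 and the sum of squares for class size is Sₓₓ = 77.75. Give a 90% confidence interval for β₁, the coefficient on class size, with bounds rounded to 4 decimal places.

(-1.5287, -0.1687)

SE(b₁) = s/√Sₓₓ = 3.51/√77.75 = 0.398068.
df = n − 2 = 25.
t* = t_{0.05, 25} = 1.708141.
Margin = t* × SE = 1.708141 × 0.398068 = 0.679956.
CI: -0.8487 ± 0.679956 → (-1.5287, -0.1687).
With 90% confidence, each one-unit increase in class size is associated with a change of between -1.5287 and -0.1687 points in test score.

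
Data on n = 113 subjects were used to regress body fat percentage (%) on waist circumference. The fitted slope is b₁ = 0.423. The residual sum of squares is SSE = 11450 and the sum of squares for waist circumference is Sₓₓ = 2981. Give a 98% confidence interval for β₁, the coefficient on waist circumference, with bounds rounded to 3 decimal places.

(-0.016, 0.862)

MSE = SSE/(n − 2) = 11450/111 = 103.153.
SE(b₁) = √(MSE/Sₓₓ) = √(103.153/2981) = 0.18602.
df = n − 2 = 111.
t* = t_{0.01, 111} = 2.360412.
Margin = t* × SE = 2.360412 × 0.18602 = 0.43908.
CI: 0.423 ± 0.43908 → (-0.016, 0.862).
With 98% confidence, each one-unit increase in waist circumference is associated with a change of between -0.016 and 0.862 % in body fat percentage.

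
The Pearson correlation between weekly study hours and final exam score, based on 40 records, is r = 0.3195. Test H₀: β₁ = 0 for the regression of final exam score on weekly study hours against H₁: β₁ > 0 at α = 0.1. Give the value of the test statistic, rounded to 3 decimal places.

t = r·√(n − 2)/√(1 − r²) = 0.3195·√38/√0.89792 = 2.078.
df = n − 2 = 38.
One-sided p ≈ 0.0222, which is < 0.1, so reject H₀.
There is evidence of a linear association between weekly study hours and final exam score.

t = 2.078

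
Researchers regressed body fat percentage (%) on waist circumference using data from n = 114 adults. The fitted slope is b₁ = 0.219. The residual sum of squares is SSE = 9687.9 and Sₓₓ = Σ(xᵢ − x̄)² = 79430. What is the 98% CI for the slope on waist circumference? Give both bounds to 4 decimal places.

(0.1411, 0.2969)

MSE = SSE/(n − 2) = 9687.9/112 = 86.4991.
SE(b₁) = √(MSE/Sₓₓ) = √(86.4991/79430) = 0.033.
df = n − 2 = 112.
t* = t_{0.01, 112} = 2.360104.
Margin = t* × SE = 2.360104 × 0.033 = 0.077883.
CI: 0.219 ± 0.077883 → (0.1411, 0.2969).
With 98% confidence, each one-unit increase in waist circumference is associated with a change of between 0.1411 and 0.2969 % in body fat percentage.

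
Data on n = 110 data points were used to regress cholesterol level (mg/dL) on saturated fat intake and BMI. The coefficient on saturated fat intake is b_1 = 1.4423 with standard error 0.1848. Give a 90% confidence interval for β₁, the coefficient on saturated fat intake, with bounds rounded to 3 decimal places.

df = n − k − 1 = 110 − 2 − 1 = 107.
t* = t_{0.05, 107} = 1.659219.
Margin = t* × SE = 1.659219 × 0.1848 = 0.30662.
CI: 1.4423 ± 0.30662 → (1.136, 1.749).
With 90% confidence, each one-unit increase in saturated fat intake is associated with a change of between 1.136 and 1.749 mg/dL in cholesterol level, holding the other predictors fixed.

(1.136, 1.749)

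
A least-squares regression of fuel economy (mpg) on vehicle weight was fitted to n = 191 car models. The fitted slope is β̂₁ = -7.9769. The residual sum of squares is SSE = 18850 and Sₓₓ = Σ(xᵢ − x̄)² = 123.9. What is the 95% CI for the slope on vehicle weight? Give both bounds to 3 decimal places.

(-9.747, -6.207)

MSE = SSE/(n − 2) = 18850/189 = 99.7354.
SE(β̂₁) = √(MSE/Sₓₓ) = √(99.7354/123.9) = 0.8972.
df = n − 2 = 189.
t* = t_{0.025, 189} = 1.972595.
Margin = t* × SE = 1.972595 × 0.8972 = 1.76981.
CI: -7.9769 ± 1.76981 → (-9.747, -6.207).
With 95% confidence, each one-unit increase in vehicle weight is associated with a change of between -9.747 and -6.207 mpg in fuel economy.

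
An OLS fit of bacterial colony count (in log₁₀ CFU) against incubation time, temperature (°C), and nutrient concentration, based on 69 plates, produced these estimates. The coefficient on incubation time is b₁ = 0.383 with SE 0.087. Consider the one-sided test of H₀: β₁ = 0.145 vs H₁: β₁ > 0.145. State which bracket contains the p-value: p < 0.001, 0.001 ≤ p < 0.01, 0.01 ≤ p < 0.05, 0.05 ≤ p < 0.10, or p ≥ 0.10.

0.001 ≤ p < 0.01

t = (0.383 − 0.145) / 0.087 = 2.736.
df = n − k − 1 = 69 − 3 − 1 = 65.
One-sided p = P(T_{65} > t) ≈ 0.0040.
So 0.001 ≤ p < 0.01.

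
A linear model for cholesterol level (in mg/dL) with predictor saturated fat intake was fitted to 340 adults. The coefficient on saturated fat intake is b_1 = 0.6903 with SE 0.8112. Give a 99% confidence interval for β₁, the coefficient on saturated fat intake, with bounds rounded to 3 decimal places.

df = n − 2 = 340 − 2 = 338.
t* = t_{0.005, 338} = 2.590453.
Margin = t* × SE = 2.590453 × 0.8112 = 2.10138.
CI: 0.6903 ± 2.10138 → (-1.411, 2.792).
With 99% confidence, each one-unit increase in saturated fat intake is associated with a change of between -1.411 and 2.792 mg/dL in cholesterol level.

(-1.411, 2.792)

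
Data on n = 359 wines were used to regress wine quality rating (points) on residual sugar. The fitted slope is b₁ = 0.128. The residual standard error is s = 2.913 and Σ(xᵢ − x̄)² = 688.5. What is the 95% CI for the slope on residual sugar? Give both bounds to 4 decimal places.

(-0.0903, 0.3463)

SE(b₁) = s/√Sₓₓ = 2.913/√688.5 = 0.111017.
df = n − 2 = 357.
t* = t_{0.025, 357} = 1.966631.
Margin = t* × SE = 1.966631 × 0.111017 = 0.218329.
CI: 0.128 ± 0.218329 → (-0.0903, 0.3463).
With 95% confidence, each one-unit increase in residual sugar is associated with a change of between -0.0903 and 0.3463 points in wine quality rating.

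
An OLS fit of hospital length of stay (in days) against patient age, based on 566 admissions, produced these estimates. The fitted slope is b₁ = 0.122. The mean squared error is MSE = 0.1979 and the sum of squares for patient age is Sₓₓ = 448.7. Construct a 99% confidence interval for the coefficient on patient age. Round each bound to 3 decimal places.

SE(b₁) = √(MSE/Sₓₓ) = √(0.1979/448.7) = 0.0210012.
df = n − 2 = 564.
t* = t_{0.005, 564} = 2.584574.
Margin = t* × SE = 2.584574 × 0.0210012 = 0.05428.
CI: 0.122 ± 0.05428 → (0.068, 0.176).
With 99% confidence, each one-unit increase in patient age is associated with a change of between 0.068 and 0.176 days in hospital length of stay.

(0.068, 0.176)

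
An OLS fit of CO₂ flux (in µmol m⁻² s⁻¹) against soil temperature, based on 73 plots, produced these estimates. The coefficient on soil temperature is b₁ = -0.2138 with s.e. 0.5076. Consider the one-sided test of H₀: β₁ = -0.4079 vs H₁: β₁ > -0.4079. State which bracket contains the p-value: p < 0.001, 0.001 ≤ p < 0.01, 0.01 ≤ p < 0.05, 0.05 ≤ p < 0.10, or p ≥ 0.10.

p ≥ 0.10

t = (-0.2138 − (-0.4079)) / 0.5076 = 0.382.
df = n − 2 = 73 − 2 = 71.
One-sided p = P(T_{71} > t) ≈ 0.3517.
So p ≥ 0.10.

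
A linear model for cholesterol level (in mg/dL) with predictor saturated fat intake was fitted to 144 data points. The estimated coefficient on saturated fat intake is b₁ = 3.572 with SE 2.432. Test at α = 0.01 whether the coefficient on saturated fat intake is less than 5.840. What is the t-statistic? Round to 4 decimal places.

t = -0.9326

H₀: β₁ = 5.840 vs H₁: β₁ < 5.840.
t = (b₁ − β₁⁰)/SE = (3.572 − 5.840) / 2.432 = -0.9326.
df = n − 2 = 144 − 2 = 142.
One-sided p ≈ 0.1763, which is ≥ 0.01, so fail to reject H₀.
The data do not give significant evidence that the true slope on saturated fat intake is below 5.840 mg/dL per unit.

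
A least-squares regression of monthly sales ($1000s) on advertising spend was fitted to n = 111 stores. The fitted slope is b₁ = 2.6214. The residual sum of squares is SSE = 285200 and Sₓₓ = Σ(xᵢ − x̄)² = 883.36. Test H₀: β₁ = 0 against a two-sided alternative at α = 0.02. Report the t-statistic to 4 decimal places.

MSE = SSE/(n − 2) = 285200/109 = 2616.51.
SE(b₁) = √(MSE/Sₓₓ) = √(2616.51/883.36) = 1.72105.
t = 2.6214 / 1.72105 = 1.5231.
df = n − 2 = 109.
Two-sided p ≈ 0.1306, which is ≥ 0.02, so fail to reject H₀.
The data do not give significant evidence of an association between advertising spend and monthly sales.

t = 1.5231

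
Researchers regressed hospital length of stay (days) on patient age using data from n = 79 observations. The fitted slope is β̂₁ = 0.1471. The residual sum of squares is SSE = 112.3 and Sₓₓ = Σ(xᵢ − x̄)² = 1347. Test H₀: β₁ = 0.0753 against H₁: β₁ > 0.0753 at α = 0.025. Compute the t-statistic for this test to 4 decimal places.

MSE = SSE/(n − 2) = 112.3/77 = 1.45844.
SE(β̂₁) = √(MSE/Sₓₓ) = √(1.45844/1347) = 0.0329049.
t = (0.1471 − 0.0753) / 0.0329049 = 2.1820.
df = n − 2 = 77.
One-sided p ≈ 0.0161, which is < 0.025, so reject H₀.
There is evidence that the true slope on patient age exceeds 0.0753 days per unit.

t = 2.1820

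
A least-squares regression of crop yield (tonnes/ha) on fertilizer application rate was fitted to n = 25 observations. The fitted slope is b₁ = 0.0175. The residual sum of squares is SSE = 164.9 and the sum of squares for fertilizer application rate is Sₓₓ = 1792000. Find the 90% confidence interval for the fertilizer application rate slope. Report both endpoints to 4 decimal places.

(0.0141, 0.0209)

MSE = SSE/(n − 2) = 164.9/23 = 7.16957.
SE(b₁) = √(MSE/Sₓₓ) = √(7.16957/1792000) = 0.00200022.
df = n − 2 = 23.
t* = t_{0.05, 23} = 1.713872.
Margin = t* × SE = 1.713872 × 0.00200022 = 0.003428.
CI: 0.0175 ± 0.003428 → (0.0141, 0.0209).
With 90% confidence, each one-unit increase in fertilizer application rate is associated with a change of between 0.0141 and 0.0209 tonnes/ha in crop yield.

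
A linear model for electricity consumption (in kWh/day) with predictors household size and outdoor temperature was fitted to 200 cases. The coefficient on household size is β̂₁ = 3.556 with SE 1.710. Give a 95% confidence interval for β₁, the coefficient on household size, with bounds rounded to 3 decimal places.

df = n − k − 1 = 200 − 2 − 1 = 197.
t* = t_{0.025, 197} = 1.972079.
Margin = t* × SE = 1.972079 × 1.710 = 3.37226.
CI: 3.556 ± 3.37226 → (0.184, 6.928).
With 95% confidence, each one-unit increase in household size is associated with a change of between 0.184 and 6.928 kWh/day in electricity consumption, holding the other predictors fixed.

(0.184, 6.928)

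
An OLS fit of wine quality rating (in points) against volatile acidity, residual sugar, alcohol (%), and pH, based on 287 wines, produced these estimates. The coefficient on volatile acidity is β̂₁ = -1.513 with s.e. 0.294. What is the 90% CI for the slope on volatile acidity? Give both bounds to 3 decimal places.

df = n − k − 1 = 287 − 4 − 1 = 282.
t* = t_{0.05, 282} = 1.650275.
Margin = t* × SE = 1.650275 × 0.294 = 0.48518.
CI: -1.513 ± 0.48518 → (-1.998, -1.028).
With 90% confidence, each one-unit increase in volatile acidity is associated with a change of between -1.998 and -1.028 points in wine quality rating, holding the other predictors fixed.

(-1.998, -1.028)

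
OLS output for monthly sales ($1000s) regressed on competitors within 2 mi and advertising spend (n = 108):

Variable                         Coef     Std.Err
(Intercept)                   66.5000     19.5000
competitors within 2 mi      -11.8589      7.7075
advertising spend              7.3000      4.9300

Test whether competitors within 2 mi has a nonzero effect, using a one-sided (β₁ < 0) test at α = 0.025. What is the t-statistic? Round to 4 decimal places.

Read off: b = -11.8589, SE = 7.7075 for competitors within 2 mi.
H₀: β₁ = 0 vs H₁: β₁ < 0.
t = -11.8589 / 7.7075 = -1.5386.
df = n − k − 1 = 108 − 2 − 1 = 105.
One-sided p ≈ 0.0635, which is ≥ 0.025, so fail to reject H₀.
The data do not give significant evidence that the true slope on competitors within 2 mi is negative, holding the other predictors fixed.

t = -1.5386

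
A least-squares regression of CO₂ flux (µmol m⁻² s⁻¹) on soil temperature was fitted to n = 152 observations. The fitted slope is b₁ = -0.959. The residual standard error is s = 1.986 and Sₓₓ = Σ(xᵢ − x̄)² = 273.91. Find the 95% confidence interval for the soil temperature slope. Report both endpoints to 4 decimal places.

(-1.1961, -0.7219)

SE(b₁) = s/√Sₓₓ = 1.986/√273.91 = 0.119998.
df = n − 2 = 150.
t* = t_{0.025, 150} = 1.975905.
Margin = t* × SE = 1.975905 × 0.119998 = 0.237105.
CI: -0.959 ± 0.237105 → (-1.1961, -0.7219).
With 95% confidence, each one-unit increase in soil temperature is associated with a change of between -1.1961 and -0.7219 µmol m⁻² s⁻¹ in CO₂ flux.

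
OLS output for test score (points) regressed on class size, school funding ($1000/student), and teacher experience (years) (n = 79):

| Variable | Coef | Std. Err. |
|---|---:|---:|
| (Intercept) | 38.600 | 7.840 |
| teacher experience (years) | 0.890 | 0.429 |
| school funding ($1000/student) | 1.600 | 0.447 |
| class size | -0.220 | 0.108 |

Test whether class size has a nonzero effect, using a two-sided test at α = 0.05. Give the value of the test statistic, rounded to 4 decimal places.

t = -2.0370

Read off: b = -0.220, SE = 0.108 for class size.
H₀: β₁ = 0 vs H₁: β₁ ≠ 0.
t = -0.220 / 0.108 = -2.0370.
df = n − k − 1 = 79 − 3 − 1 = 75.
Two-sided p ≈ 0.0452, which is < 0.05, so reject H₀.
There is evidence that class size is associated with test score, holding the other predictors fixed.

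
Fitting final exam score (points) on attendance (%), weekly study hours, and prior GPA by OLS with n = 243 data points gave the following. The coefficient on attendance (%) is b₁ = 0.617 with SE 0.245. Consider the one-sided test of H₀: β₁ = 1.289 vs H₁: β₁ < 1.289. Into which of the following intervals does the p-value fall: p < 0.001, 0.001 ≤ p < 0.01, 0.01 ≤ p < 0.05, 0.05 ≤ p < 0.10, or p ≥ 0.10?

0.001 ≤ p < 0.01

t = (0.617 − 1.289) / 0.245 = -2.743.
df = n − k − 1 = 243 − 3 − 1 = 239.
One-sided p = P(T_{239} < t) ≈ 0.0033.
So 0.001 ≤ p < 0.01.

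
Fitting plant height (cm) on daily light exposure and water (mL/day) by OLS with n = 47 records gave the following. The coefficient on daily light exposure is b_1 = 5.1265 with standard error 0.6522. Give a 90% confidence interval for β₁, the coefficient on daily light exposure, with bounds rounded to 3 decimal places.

(4.031, 6.222)

df = n − k − 1 = 47 − 2 − 1 = 44.
t* = t_{0.05, 44} = 1.68023.
Margin = t* × SE = 1.68023 × 0.6522 = 1.09585.
CI: 5.1265 ± 1.09585 → (4.031, 6.222).
With 90% confidence, each one-unit increase in daily light exposure is associated with a change of between 4.031 and 6.222 cm in plant height, holding the other predictors fixed.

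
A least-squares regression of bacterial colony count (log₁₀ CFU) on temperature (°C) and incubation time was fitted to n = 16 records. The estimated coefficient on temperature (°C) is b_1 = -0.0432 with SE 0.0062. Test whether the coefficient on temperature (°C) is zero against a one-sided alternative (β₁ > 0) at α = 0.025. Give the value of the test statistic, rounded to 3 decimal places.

H₀: β₁ = 0 vs H₁: β₁ > 0.
t = (b_1 − β₁⁰)/SE = -0.0432 / 0.0062 = -6.968.
df = n − k − 1 = 16 − 2 − 1 = 13.
One-sided p ≈ 1.0000, which is ≥ 0.025, so fail to reject H₀.
The data do not give significant evidence that the true slope on temperature (°C) is positive, holding the other predictors fixed.

t = -6.968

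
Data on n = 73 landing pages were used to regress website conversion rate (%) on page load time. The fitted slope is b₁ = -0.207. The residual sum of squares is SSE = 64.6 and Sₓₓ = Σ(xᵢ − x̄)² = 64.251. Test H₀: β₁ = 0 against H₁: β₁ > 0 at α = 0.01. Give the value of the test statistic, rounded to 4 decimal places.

t = -1.7395

MSE = SSE/(n − 2) = 64.6/71 = 0.909859.
SE(b₁) = √(MSE/Sₓₓ) = √(0.909859/64.251) = 0.119.
t = -0.207 / 0.119 = -1.7395.
df = n − 2 = 71.
One-sided p ≈ 0.9569, which is ≥ 0.01, so fail to reject H₀.
The data do not give significant evidence that the true slope on page load time is positive.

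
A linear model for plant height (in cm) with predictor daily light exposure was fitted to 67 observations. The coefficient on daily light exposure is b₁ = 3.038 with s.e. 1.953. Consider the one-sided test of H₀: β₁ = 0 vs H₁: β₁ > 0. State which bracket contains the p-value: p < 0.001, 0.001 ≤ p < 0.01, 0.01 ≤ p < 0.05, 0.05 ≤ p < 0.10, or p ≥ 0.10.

t = 3.038 / 1.953 = 1.556.
df = n − 2 = 67 − 2 = 65.
One-sided p = P(T_{65} > t) ≈ 0.0623.
So 0.05 ≤ p < 0.10.

0.05 ≤ p < 0.10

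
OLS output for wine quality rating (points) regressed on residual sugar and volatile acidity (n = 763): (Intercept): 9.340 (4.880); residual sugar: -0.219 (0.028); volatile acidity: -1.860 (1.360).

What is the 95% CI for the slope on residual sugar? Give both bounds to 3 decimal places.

Read off: b = -0.219, SE = 0.028 for residual sugar.
df = n − k − 1 = 763 − 2 − 1 = 760.
t* = t_{0.025, 760} = 1.96309.
Margin = t* × SE = 1.96309 × 0.028 = 0.05497.
CI: -0.219 ± 0.05497 → (-0.274, -0.164).

(-0.274, -0.164)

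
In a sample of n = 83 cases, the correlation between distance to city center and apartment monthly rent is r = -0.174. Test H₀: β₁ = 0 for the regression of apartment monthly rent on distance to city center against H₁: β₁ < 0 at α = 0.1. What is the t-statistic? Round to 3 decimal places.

t = r·√(n − 2)/√(1 − r²) = -0.174·√81/√0.969724 = -1.590.
df = n − 2 = 81.
One-sided p ≈ 0.0578, which is < 0.1, so reject H₀.
There is evidence of a linear association between distance to city center and apartment monthly rent.

t = -1.590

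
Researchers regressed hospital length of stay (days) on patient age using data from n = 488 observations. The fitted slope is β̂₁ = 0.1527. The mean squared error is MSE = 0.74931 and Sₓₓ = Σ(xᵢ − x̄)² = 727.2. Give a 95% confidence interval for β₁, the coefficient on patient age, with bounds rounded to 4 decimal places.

SE(β̂₁) = √(MSE/Sₓₓ) = √(0.74931/727.2) = 0.0320999.
df = n − 2 = 486.
t* = t_{0.025, 486} = 1.964857.
Margin = t* × SE = 1.964857 × 0.0320999 = 0.063072.
CI: 0.1527 ± 0.063072 → (0.0896, 0.2158).
With 95% confidence, each one-unit increase in patient age is associated with a change of between 0.0896 and 0.2158 days in hospital length of stay.

(0.0896, 0.2158)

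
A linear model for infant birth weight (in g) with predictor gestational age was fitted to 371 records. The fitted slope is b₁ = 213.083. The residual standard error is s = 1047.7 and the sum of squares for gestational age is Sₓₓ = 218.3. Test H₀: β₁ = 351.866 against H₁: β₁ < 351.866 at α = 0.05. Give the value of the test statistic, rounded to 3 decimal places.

SE(b₁) = s/√Sₓₓ = 1047.7/√218.3 = 70.9104.
t = (213.083 − 351.866) / 70.9104 = -1.957.
df = n − 2 = 369.
One-sided p ≈ 0.0255, which is < 0.05, so reject H₀.
There is evidence that the true slope on gestational age is below 351.866 g per unit.

t = -1.957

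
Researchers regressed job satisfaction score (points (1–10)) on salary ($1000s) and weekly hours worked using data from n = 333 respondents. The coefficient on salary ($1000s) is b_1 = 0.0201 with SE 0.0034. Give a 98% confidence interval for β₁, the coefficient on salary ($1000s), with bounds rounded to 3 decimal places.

df = n − k − 1 = 333 − 2 − 1 = 330.
t* = t_{0.01, 330} = 2.337701.
Margin = t* × SE = 2.337701 × 0.0034 = 0.00795.
CI: 0.0201 ± 0.00795 → (0.012, 0.028).
With 98% confidence, each one-unit increase in salary ($1000s) is associated with a change of between 0.012 and 0.028 points (1–10) in job satisfaction score, holding the other predictors fixed.

(0.012, 0.028)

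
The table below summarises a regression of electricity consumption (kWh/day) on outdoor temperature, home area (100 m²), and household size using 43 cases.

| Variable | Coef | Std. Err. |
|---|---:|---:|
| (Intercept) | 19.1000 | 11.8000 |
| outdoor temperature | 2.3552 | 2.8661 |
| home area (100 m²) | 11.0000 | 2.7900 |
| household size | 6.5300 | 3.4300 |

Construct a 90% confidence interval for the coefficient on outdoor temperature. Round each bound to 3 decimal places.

(-2.474, 7.184)

Read off: b = 2.3552, SE = 2.8661 for outdoor temperature.
df = n − k − 1 = 43 − 3 − 1 = 39.
t* = t_{0.05, 39} = 1.684875.
Margin = t* × SE = 1.684875 × 2.8661 = 4.82902.
CI: 2.3552 ± 4.82902 → (-2.474, 7.184).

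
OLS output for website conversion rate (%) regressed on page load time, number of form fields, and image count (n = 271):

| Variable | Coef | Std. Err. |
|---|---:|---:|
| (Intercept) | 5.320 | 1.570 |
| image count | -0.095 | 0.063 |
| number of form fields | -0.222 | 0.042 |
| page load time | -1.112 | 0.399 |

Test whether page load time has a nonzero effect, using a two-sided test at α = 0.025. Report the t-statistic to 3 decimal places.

t = -2.787

Read off: b = -1.112, SE = 0.399 for page load time.
H₀: β₁ = 0 vs H₁: β₁ ≠ 0.
t = -1.112 / 0.399 = -2.787.
df = n − k − 1 = 271 − 3 − 1 = 267.
Two-sided p ≈ 0.0057, which is < 0.025, so reject H₀.
There is evidence that page load time is associated with website conversion rate, holding the other predictors fixed.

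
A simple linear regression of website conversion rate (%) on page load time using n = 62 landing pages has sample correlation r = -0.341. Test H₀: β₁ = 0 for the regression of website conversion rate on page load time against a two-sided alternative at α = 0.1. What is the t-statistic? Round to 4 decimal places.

t = -2.8098

t = r·√(n − 2)/√(1 − r²) = -0.341·√60/√0.883719 = -2.8098.
df = n − 2 = 60.
Two-sided p ≈ 0.0067, which is < 0.1, so reject H₀.
There is evidence of a linear association between page load time and website conversion rate.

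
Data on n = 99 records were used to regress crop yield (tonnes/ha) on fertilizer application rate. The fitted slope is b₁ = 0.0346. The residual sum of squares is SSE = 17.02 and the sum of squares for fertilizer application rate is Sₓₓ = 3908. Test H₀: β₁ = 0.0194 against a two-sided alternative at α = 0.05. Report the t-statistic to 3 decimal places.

t = 2.268

MSE = SSE/(n − 2) = 17.02/97 = 0.175464.
SE(b₁) = √(MSE/Sₓₓ) = √(0.175464/3908) = 0.00670065.
t = (0.0346 − 0.0194) / 0.00670065 = 2.268.
df = n − 2 = 97.
Two-sided p ≈ 0.0255, which is < 0.05, so reject H₀.
There is evidence that the true slope on fertilizer application rate differs from 0.0194 tonnes/ha per unit.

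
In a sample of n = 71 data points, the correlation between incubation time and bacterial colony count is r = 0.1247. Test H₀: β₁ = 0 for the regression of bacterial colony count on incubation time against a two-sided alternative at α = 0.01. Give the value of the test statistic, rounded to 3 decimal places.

t = r·√(n − 2)/√(1 − r²) = 0.1247·√69/√0.98445 = 1.044.
df = n − 2 = 69.
Two-sided p ≈ 0.3001, which is ≥ 0.01, so fail to reject H₀.
The data do not give significant evidence of a linear association between incubation time and bacterial colony count.

t = 1.044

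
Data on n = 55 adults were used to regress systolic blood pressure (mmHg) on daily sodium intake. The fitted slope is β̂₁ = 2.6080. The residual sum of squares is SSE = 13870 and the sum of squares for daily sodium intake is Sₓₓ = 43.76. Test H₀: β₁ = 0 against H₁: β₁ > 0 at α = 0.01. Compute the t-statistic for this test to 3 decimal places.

MSE = SSE/(n − 2) = 13870/53 = 261.698.
SE(β̂₁) = √(MSE/Sₓₓ) = √(261.698/43.76) = 2.44547.
t = 2.6080 / 2.44547 = 1.066.
df = n − 2 = 53.
One-sided p ≈ 0.1455, which is ≥ 0.01, so fail to reject H₀.
The data do not give significant evidence that the true slope on daily sodium intake is positive.

t = 1.066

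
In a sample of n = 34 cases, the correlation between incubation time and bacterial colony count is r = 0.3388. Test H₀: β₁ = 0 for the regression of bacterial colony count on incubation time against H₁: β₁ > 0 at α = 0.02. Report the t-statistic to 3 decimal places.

t = 2.037

t = r·√(n − 2)/√(1 − r²) = 0.3388·√32/√0.885215 = 2.037.
df = n − 2 = 32.
One-sided p ≈ 0.0250, which is ≥ 0.02, so fail to reject H₀.
The data do not give significant evidence of a linear association between incubation time and bacterial colony count.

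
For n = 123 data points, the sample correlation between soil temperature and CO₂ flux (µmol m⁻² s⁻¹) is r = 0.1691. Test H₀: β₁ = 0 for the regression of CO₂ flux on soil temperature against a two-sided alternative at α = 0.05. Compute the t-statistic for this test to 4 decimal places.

t = r·√(n − 2)/√(1 − r²) = 0.1691·√121/√0.971405 = 1.8873.
df = n − 2 = 121.
Two-sided p ≈ 0.0615, which is ≥ 0.05, so fail to reject H₀.
The data do not give significant evidence of a linear association between soil temperature and CO₂ flux.

t = 1.8873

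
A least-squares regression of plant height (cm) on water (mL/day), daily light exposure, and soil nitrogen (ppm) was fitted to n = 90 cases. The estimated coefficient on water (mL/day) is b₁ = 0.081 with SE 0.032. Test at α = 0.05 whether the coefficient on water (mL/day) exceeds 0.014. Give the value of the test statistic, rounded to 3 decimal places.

H₀: β₁ = 0.014 vs H₁: β₁ > 0.014.
t = (b₁ − β₁⁰)/SE = (0.081 − 0.014) / 0.032 = 2.094.
df = n − k − 1 = 90 − 3 − 1 = 86.
One-sided p ≈ 0.0196, which is < 0.05, so reject H₀.
There is evidence that the true slope on water (mL/day) exceeds 0.014 cm per unit, holding the other predictors fixed.

t = 2.094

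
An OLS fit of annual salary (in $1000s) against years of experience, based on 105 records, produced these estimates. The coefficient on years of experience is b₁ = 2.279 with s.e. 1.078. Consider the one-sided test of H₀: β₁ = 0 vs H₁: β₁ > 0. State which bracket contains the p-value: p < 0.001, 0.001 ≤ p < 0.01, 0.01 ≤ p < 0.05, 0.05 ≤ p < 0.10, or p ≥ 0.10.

t = 2.279 / 1.078 = 2.114.
df = n − 2 = 105 − 2 = 103.
One-sided p = P(T_{103} > t) ≈ 0.0185.
So 0.01 ≤ p < 0.05.

0.01 ≤ p < 0.05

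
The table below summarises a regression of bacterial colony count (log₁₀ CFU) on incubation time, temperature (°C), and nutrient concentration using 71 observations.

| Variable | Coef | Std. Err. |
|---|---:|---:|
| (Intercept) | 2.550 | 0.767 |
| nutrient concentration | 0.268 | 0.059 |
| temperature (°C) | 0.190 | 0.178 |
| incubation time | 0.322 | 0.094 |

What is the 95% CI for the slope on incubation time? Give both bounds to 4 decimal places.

Read off: b = 0.322, SE = 0.094 for incubation time.
df = n − k − 1 = 71 − 3 − 1 = 67.
t* = t_{0.025, 67} = 1.996008.
Margin = t* × SE = 1.996008 × 0.094 = 0.187625.
CI: 0.322 ± 0.187625 → (0.1344, 0.5096).

(0.1344, 0.5096)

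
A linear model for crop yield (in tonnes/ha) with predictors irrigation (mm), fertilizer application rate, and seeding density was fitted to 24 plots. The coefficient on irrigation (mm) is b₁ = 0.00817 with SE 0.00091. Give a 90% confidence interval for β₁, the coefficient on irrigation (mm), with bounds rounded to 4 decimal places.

df = n − k − 1 = 24 − 3 − 1 = 20.
t* = t_{0.05, 20} = 1.724718.
Margin = t* × SE = 1.724718 × 0.00091 = 0.001569.
CI: 0.00817 ± 0.001569 → (0.0066, 0.0097).
With 90% confidence, each one-unit increase in irrigation (mm) is associated with a change of between 0.0066 and 0.0097 tonnes/ha in crop yield, holding the other predictors fixed.

(0.0066, 0.0097)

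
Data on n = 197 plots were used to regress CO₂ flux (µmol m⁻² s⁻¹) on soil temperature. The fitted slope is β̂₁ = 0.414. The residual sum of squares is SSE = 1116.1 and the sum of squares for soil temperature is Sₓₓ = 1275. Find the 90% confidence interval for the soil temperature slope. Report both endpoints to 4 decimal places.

(0.3033, 0.5247)

MSE = SSE/(n − 2) = 1116.1/195 = 5.72359.
SE(β̂₁) = √(MSE/Sₓₓ) = √(5.72359/1275) = 0.0670007.
df = n − 2 = 195.
t* = t_{0.05, 195} = 1.652705.
Margin = t* × SE = 1.652705 × 0.0670007 = 0.110732.
CI: 0.414 ± 0.110732 → (0.3033, 0.5247).
With 90% confidence, each one-unit increase in soil temperature is associated with a change of between 0.3033 and 0.5247 µmol m⁻² s⁻¹ in CO₂ flux.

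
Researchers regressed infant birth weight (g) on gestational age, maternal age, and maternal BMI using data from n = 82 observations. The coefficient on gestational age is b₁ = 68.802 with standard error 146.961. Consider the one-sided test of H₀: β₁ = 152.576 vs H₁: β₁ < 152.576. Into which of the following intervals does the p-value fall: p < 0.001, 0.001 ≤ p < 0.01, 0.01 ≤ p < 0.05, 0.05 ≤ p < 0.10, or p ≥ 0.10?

p ≥ 0.10

t = (68.802 − 152.576) / 146.961 = -0.570.
df = n − k − 1 = 82 − 3 − 1 = 78.
One-sided p = P(T_{78} < t) ≈ 0.2851.
So p ≥ 0.10.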